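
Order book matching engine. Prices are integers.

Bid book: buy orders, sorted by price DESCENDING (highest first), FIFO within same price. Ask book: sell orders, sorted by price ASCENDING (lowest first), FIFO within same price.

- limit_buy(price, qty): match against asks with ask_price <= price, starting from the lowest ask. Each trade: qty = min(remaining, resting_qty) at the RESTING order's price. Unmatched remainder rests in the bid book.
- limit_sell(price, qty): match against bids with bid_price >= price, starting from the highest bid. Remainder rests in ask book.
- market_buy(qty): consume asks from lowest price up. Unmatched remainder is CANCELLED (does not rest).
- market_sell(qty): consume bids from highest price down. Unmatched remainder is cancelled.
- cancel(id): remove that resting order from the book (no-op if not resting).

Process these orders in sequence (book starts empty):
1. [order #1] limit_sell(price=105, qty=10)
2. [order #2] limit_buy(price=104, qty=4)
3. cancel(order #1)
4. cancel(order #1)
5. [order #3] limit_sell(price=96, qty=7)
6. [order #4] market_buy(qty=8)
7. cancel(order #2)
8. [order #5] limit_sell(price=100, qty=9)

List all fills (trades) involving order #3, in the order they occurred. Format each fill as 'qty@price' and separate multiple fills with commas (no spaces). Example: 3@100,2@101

Answer: 4@104,3@96

Derivation:
After op 1 [order #1] limit_sell(price=105, qty=10): fills=none; bids=[-] asks=[#1:10@105]
After op 2 [order #2] limit_buy(price=104, qty=4): fills=none; bids=[#2:4@104] asks=[#1:10@105]
After op 3 cancel(order #1): fills=none; bids=[#2:4@104] asks=[-]
After op 4 cancel(order #1): fills=none; bids=[#2:4@104] asks=[-]
After op 5 [order #3] limit_sell(price=96, qty=7): fills=#2x#3:4@104; bids=[-] asks=[#3:3@96]
After op 6 [order #4] market_buy(qty=8): fills=#4x#3:3@96; bids=[-] asks=[-]
After op 7 cancel(order #2): fills=none; bids=[-] asks=[-]
After op 8 [order #5] limit_sell(price=100, qty=9): fills=none; bids=[-] asks=[#5:9@100]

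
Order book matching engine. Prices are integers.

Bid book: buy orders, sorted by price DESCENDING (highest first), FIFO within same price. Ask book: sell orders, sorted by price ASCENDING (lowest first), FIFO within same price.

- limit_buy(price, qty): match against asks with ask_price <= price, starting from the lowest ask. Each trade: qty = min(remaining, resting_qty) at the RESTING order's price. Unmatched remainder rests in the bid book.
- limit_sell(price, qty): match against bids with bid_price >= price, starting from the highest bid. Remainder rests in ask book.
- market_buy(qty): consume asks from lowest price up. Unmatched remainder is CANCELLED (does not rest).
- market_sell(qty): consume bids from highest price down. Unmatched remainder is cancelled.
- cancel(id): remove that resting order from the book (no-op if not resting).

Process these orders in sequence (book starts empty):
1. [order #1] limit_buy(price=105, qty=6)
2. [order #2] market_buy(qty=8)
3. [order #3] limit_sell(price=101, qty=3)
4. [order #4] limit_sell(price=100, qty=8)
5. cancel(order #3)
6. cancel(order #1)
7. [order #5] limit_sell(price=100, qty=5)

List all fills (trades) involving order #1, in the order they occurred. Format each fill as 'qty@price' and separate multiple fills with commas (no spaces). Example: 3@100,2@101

After op 1 [order #1] limit_buy(price=105, qty=6): fills=none; bids=[#1:6@105] asks=[-]
After op 2 [order #2] market_buy(qty=8): fills=none; bids=[#1:6@105] asks=[-]
After op 3 [order #3] limit_sell(price=101, qty=3): fills=#1x#3:3@105; bids=[#1:3@105] asks=[-]
After op 4 [order #4] limit_sell(price=100, qty=8): fills=#1x#4:3@105; bids=[-] asks=[#4:5@100]
After op 5 cancel(order #3): fills=none; bids=[-] asks=[#4:5@100]
After op 6 cancel(order #1): fills=none; bids=[-] asks=[#4:5@100]
After op 7 [order #5] limit_sell(price=100, qty=5): fills=none; bids=[-] asks=[#4:5@100 #5:5@100]

Answer: 3@105,3@105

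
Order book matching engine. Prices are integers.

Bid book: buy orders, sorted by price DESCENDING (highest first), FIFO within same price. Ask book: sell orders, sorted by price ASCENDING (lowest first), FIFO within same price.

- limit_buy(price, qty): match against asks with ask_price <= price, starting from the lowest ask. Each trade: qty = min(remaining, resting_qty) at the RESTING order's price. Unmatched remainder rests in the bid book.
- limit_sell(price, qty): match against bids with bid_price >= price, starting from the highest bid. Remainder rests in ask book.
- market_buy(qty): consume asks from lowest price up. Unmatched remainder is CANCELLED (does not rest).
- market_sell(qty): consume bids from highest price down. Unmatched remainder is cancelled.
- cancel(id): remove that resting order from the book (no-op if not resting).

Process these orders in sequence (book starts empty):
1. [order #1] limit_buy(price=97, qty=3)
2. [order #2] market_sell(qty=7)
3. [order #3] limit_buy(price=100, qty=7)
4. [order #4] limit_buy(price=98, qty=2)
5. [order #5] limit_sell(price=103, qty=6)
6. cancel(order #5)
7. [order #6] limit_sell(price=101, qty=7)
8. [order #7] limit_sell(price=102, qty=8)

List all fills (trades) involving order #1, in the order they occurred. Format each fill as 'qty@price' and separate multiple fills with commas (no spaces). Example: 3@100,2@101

Answer: 3@97

Derivation:
After op 1 [order #1] limit_buy(price=97, qty=3): fills=none; bids=[#1:3@97] asks=[-]
After op 2 [order #2] market_sell(qty=7): fills=#1x#2:3@97; bids=[-] asks=[-]
After op 3 [order #3] limit_buy(price=100, qty=7): fills=none; bids=[#3:7@100] asks=[-]
After op 4 [order #4] limit_buy(price=98, qty=2): fills=none; bids=[#3:7@100 #4:2@98] asks=[-]
After op 5 [order #5] limit_sell(price=103, qty=6): fills=none; bids=[#3:7@100 #4:2@98] asks=[#5:6@103]
After op 6 cancel(order #5): fills=none; bids=[#3:7@100 #4:2@98] asks=[-]
After op 7 [order #6] limit_sell(price=101, qty=7): fills=none; bids=[#3:7@100 #4:2@98] asks=[#6:7@101]
After op 8 [order #7] limit_sell(price=102, qty=8): fills=none; bids=[#3:7@100 #4:2@98] asks=[#6:7@101 #7:8@102]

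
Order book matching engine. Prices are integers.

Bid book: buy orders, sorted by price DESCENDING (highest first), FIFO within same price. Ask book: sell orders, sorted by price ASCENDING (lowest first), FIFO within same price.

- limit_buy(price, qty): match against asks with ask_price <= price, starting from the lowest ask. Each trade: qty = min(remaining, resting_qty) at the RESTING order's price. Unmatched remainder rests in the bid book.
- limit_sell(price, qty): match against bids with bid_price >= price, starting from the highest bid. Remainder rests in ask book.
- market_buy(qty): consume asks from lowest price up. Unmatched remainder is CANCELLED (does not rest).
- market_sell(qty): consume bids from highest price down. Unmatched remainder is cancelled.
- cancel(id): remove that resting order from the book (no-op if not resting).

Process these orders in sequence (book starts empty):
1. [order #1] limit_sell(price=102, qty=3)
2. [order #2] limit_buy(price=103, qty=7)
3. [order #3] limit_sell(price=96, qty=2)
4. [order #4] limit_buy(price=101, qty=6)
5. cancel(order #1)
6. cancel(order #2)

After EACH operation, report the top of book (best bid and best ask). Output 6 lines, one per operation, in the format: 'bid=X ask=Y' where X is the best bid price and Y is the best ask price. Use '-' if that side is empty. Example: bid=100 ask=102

After op 1 [order #1] limit_sell(price=102, qty=3): fills=none; bids=[-] asks=[#1:3@102]
After op 2 [order #2] limit_buy(price=103, qty=7): fills=#2x#1:3@102; bids=[#2:4@103] asks=[-]
After op 3 [order #3] limit_sell(price=96, qty=2): fills=#2x#3:2@103; bids=[#2:2@103] asks=[-]
After op 4 [order #4] limit_buy(price=101, qty=6): fills=none; bids=[#2:2@103 #4:6@101] asks=[-]
After op 5 cancel(order #1): fills=none; bids=[#2:2@103 #4:6@101] asks=[-]
After op 6 cancel(order #2): fills=none; bids=[#4:6@101] asks=[-]

Answer: bid=- ask=102
bid=103 ask=-
bid=103 ask=-
bid=103 ask=-
bid=103 ask=-
bid=101 ask=-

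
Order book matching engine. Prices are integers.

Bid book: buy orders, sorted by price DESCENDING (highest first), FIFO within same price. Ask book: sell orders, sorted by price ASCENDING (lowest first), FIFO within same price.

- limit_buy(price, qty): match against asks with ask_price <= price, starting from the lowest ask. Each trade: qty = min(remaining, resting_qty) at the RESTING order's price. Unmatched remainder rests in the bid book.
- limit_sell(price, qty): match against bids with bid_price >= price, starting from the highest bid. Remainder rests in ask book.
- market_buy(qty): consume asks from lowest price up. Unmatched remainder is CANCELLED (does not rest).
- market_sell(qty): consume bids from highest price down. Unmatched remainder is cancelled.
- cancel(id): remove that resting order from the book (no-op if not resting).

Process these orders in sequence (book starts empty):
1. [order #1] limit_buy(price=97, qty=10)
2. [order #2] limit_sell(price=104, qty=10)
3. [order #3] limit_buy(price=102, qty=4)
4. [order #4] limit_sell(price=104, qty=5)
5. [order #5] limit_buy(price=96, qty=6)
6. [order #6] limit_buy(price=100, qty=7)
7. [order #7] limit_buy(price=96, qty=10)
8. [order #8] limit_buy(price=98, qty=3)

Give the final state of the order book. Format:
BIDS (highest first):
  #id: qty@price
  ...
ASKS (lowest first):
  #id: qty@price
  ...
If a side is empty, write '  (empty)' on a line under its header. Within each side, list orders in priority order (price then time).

Answer: BIDS (highest first):
  #3: 4@102
  #6: 7@100
  #8: 3@98
  #1: 10@97
  #5: 6@96
  #7: 10@96
ASKS (lowest first):
  #2: 10@104
  #4: 5@104

Derivation:
After op 1 [order #1] limit_buy(price=97, qty=10): fills=none; bids=[#1:10@97] asks=[-]
After op 2 [order #2] limit_sell(price=104, qty=10): fills=none; bids=[#1:10@97] asks=[#2:10@104]
After op 3 [order #3] limit_buy(price=102, qty=4): fills=none; bids=[#3:4@102 #1:10@97] asks=[#2:10@104]
After op 4 [order #4] limit_sell(price=104, qty=5): fills=none; bids=[#3:4@102 #1:10@97] asks=[#2:10@104 #4:5@104]
After op 5 [order #5] limit_buy(price=96, qty=6): fills=none; bids=[#3:4@102 #1:10@97 #5:6@96] asks=[#2:10@104 #4:5@104]
After op 6 [order #6] limit_buy(price=100, qty=7): fills=none; bids=[#3:4@102 #6:7@100 #1:10@97 #5:6@96] asks=[#2:10@104 #4:5@104]
After op 7 [order #7] limit_buy(price=96, qty=10): fills=none; bids=[#3:4@102 #6:7@100 #1:10@97 #5:6@96 #7:10@96] asks=[#2:10@104 #4:5@104]
After op 8 [order #8] limit_buy(price=98, qty=3): fills=none; bids=[#3:4@102 #6:7@100 #8:3@98 #1:10@97 #5:6@96 #7:10@96] asks=[#2:10@104 #4:5@104]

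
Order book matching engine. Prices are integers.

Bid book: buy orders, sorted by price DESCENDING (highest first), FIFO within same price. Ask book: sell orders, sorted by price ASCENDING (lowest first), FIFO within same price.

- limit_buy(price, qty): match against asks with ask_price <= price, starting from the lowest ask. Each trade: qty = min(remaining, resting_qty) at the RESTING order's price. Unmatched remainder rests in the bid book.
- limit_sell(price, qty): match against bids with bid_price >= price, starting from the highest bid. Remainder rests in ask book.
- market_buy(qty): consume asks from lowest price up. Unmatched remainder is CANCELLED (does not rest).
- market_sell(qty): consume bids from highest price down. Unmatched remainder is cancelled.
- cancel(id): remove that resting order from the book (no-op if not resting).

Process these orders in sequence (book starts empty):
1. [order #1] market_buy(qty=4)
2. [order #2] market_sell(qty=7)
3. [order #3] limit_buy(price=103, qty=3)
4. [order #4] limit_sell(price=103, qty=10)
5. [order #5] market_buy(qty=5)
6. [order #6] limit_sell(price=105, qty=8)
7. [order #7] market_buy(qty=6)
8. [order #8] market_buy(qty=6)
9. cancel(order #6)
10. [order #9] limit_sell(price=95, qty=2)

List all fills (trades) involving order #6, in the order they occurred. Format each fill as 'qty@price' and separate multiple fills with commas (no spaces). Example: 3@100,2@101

After op 1 [order #1] market_buy(qty=4): fills=none; bids=[-] asks=[-]
After op 2 [order #2] market_sell(qty=7): fills=none; bids=[-] asks=[-]
After op 3 [order #3] limit_buy(price=103, qty=3): fills=none; bids=[#3:3@103] asks=[-]
After op 4 [order #4] limit_sell(price=103, qty=10): fills=#3x#4:3@103; bids=[-] asks=[#4:7@103]
After op 5 [order #5] market_buy(qty=5): fills=#5x#4:5@103; bids=[-] asks=[#4:2@103]
After op 6 [order #6] limit_sell(price=105, qty=8): fills=none; bids=[-] asks=[#4:2@103 #6:8@105]
After op 7 [order #7] market_buy(qty=6): fills=#7x#4:2@103 #7x#6:4@105; bids=[-] asks=[#6:4@105]
After op 8 [order #8] market_buy(qty=6): fills=#8x#6:4@105; bids=[-] asks=[-]
After op 9 cancel(order #6): fills=none; bids=[-] asks=[-]
After op 10 [order #9] limit_sell(price=95, qty=2): fills=none; bids=[-] asks=[#9:2@95]

Answer: 4@105,4@105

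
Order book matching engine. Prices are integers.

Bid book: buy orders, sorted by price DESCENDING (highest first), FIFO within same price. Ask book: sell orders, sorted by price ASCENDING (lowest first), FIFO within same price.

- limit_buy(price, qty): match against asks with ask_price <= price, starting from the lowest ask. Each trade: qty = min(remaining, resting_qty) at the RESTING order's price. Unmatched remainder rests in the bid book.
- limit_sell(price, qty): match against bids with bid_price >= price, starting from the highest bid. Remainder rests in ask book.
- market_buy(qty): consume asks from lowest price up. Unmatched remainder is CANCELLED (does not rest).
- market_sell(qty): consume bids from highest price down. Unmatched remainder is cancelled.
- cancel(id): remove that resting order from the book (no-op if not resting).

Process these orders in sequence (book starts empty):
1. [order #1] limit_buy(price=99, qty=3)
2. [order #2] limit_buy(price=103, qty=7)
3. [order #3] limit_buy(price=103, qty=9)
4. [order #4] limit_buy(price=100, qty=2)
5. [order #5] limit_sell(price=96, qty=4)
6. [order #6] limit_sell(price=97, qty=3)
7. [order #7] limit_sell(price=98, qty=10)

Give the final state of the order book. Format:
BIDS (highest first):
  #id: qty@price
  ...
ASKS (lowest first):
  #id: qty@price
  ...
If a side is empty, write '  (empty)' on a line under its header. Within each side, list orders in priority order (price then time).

After op 1 [order #1] limit_buy(price=99, qty=3): fills=none; bids=[#1:3@99] asks=[-]
After op 2 [order #2] limit_buy(price=103, qty=7): fills=none; bids=[#2:7@103 #1:3@99] asks=[-]
After op 3 [order #3] limit_buy(price=103, qty=9): fills=none; bids=[#2:7@103 #3:9@103 #1:3@99] asks=[-]
After op 4 [order #4] limit_buy(price=100, qty=2): fills=none; bids=[#2:7@103 #3:9@103 #4:2@100 #1:3@99] asks=[-]
After op 5 [order #5] limit_sell(price=96, qty=4): fills=#2x#5:4@103; bids=[#2:3@103 #3:9@103 #4:2@100 #1:3@99] asks=[-]
After op 6 [order #6] limit_sell(price=97, qty=3): fills=#2x#6:3@103; bids=[#3:9@103 #4:2@100 #1:3@99] asks=[-]
After op 7 [order #7] limit_sell(price=98, qty=10): fills=#3x#7:9@103 #4x#7:1@100; bids=[#4:1@100 #1:3@99] asks=[-]

Answer: BIDS (highest first):
  #4: 1@100
  #1: 3@99
ASKS (lowest first):
  (empty)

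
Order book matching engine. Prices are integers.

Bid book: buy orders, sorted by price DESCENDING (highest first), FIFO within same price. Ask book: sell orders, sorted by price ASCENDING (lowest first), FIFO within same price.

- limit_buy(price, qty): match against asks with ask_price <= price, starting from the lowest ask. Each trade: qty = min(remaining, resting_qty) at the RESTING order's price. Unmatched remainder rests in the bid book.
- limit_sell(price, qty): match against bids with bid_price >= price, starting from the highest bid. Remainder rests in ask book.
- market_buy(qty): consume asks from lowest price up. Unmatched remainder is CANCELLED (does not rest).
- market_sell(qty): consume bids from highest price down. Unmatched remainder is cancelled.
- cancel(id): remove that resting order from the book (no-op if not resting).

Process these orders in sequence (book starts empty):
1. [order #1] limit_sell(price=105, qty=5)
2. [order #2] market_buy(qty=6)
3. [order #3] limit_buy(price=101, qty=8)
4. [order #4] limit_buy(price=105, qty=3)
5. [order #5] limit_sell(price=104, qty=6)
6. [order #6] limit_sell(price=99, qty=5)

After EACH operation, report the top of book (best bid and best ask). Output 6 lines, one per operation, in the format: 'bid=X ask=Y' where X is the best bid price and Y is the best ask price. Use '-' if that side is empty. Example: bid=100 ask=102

After op 1 [order #1] limit_sell(price=105, qty=5): fills=none; bids=[-] asks=[#1:5@105]
After op 2 [order #2] market_buy(qty=6): fills=#2x#1:5@105; bids=[-] asks=[-]
After op 3 [order #3] limit_buy(price=101, qty=8): fills=none; bids=[#3:8@101] asks=[-]
After op 4 [order #4] limit_buy(price=105, qty=3): fills=none; bids=[#4:3@105 #3:8@101] asks=[-]
After op 5 [order #5] limit_sell(price=104, qty=6): fills=#4x#5:3@105; bids=[#3:8@101] asks=[#5:3@104]
After op 6 [order #6] limit_sell(price=99, qty=5): fills=#3x#6:5@101; bids=[#3:3@101] asks=[#5:3@104]

Answer: bid=- ask=105
bid=- ask=-
bid=101 ask=-
bid=105 ask=-
bid=101 ask=104
bid=101 ask=104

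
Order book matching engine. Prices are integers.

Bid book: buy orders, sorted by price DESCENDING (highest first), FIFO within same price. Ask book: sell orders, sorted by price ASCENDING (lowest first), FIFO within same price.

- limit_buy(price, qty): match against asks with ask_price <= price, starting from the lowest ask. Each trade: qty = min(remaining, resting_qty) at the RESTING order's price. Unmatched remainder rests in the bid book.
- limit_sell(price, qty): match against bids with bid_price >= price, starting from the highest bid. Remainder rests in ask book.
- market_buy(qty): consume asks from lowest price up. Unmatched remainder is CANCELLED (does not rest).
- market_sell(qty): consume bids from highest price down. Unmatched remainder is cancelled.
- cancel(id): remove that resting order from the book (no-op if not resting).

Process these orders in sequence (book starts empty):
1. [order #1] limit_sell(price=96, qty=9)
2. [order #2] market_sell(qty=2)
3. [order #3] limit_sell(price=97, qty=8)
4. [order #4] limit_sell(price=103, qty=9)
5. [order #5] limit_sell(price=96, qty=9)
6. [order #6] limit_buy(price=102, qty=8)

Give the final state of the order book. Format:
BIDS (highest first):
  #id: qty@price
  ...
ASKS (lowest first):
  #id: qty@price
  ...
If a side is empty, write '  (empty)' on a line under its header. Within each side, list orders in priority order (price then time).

Answer: BIDS (highest first):
  (empty)
ASKS (lowest first):
  #1: 1@96
  #5: 9@96
  #3: 8@97
  #4: 9@103

Derivation:
After op 1 [order #1] limit_sell(price=96, qty=9): fills=none; bids=[-] asks=[#1:9@96]
After op 2 [order #2] market_sell(qty=2): fills=none; bids=[-] asks=[#1:9@96]
After op 3 [order #3] limit_sell(price=97, qty=8): fills=none; bids=[-] asks=[#1:9@96 #3:8@97]
After op 4 [order #4] limit_sell(price=103, qty=9): fills=none; bids=[-] asks=[#1:9@96 #3:8@97 #4:9@103]
After op 5 [order #5] limit_sell(price=96, qty=9): fills=none; bids=[-] asks=[#1:9@96 #5:9@96 #3:8@97 #4:9@103]
After op 6 [order #6] limit_buy(price=102, qty=8): fills=#6x#1:8@96; bids=[-] asks=[#1:1@96 #5:9@96 #3:8@97 #4:9@103]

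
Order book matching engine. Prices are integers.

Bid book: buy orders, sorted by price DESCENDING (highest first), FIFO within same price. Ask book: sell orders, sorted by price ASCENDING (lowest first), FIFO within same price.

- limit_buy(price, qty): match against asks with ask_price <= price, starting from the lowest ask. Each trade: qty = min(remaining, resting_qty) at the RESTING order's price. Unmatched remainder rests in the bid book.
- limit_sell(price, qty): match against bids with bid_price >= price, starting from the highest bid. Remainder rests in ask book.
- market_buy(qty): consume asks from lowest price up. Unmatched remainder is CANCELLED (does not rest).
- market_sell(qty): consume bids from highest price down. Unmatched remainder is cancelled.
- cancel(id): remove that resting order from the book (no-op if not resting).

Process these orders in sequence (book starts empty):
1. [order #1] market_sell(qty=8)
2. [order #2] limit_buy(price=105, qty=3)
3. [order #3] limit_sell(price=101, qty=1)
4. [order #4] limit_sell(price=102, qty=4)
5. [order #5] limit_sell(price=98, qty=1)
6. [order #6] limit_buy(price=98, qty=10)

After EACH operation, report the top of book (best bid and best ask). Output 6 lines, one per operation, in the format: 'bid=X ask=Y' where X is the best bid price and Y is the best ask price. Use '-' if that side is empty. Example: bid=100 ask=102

After op 1 [order #1] market_sell(qty=8): fills=none; bids=[-] asks=[-]
After op 2 [order #2] limit_buy(price=105, qty=3): fills=none; bids=[#2:3@105] asks=[-]
After op 3 [order #3] limit_sell(price=101, qty=1): fills=#2x#3:1@105; bids=[#2:2@105] asks=[-]
After op 4 [order #4] limit_sell(price=102, qty=4): fills=#2x#4:2@105; bids=[-] asks=[#4:2@102]
After op 5 [order #5] limit_sell(price=98, qty=1): fills=none; bids=[-] asks=[#5:1@98 #4:2@102]
After op 6 [order #6] limit_buy(price=98, qty=10): fills=#6x#5:1@98; bids=[#6:9@98] asks=[#4:2@102]

Answer: bid=- ask=-
bid=105 ask=-
bid=105 ask=-
bid=- ask=102
bid=- ask=98
bid=98 ask=102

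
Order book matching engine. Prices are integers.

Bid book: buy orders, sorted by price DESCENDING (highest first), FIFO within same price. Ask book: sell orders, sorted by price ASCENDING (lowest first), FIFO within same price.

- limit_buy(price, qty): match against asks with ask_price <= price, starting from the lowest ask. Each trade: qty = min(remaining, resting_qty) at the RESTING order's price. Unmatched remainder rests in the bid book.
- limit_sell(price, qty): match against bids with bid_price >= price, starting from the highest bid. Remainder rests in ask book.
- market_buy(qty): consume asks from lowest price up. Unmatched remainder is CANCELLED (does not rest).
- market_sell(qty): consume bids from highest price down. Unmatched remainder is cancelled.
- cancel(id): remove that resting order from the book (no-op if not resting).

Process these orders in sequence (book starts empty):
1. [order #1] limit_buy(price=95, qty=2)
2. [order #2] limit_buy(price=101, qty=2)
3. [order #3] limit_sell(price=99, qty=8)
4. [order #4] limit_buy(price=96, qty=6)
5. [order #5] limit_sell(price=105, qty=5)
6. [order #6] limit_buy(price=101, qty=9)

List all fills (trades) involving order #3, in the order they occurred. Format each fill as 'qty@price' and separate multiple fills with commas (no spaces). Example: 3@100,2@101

Answer: 2@101,6@99

Derivation:
After op 1 [order #1] limit_buy(price=95, qty=2): fills=none; bids=[#1:2@95] asks=[-]
After op 2 [order #2] limit_buy(price=101, qty=2): fills=none; bids=[#2:2@101 #1:2@95] asks=[-]
After op 3 [order #3] limit_sell(price=99, qty=8): fills=#2x#3:2@101; bids=[#1:2@95] asks=[#3:6@99]
After op 4 [order #4] limit_buy(price=96, qty=6): fills=none; bids=[#4:6@96 #1:2@95] asks=[#3:6@99]
After op 5 [order #5] limit_sell(price=105, qty=5): fills=none; bids=[#4:6@96 #1:2@95] asks=[#3:6@99 #5:5@105]
After op 6 [order #6] limit_buy(price=101, qty=9): fills=#6x#3:6@99; bids=[#6:3@101 #4:6@96 #1:2@95] asks=[#5:5@105]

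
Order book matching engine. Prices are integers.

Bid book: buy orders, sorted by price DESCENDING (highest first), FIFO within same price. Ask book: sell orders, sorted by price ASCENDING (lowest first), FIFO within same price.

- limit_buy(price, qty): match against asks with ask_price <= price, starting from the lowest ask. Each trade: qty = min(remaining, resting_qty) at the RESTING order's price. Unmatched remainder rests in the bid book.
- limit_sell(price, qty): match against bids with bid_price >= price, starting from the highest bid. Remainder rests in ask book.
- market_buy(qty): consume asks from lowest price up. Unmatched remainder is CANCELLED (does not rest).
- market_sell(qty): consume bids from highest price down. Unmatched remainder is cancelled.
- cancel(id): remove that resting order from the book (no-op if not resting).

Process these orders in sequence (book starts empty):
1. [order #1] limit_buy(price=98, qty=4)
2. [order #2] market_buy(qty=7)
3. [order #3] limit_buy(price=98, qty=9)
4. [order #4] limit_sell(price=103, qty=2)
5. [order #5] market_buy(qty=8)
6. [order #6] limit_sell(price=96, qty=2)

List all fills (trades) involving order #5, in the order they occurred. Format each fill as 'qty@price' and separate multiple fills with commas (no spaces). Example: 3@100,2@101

After op 1 [order #1] limit_buy(price=98, qty=4): fills=none; bids=[#1:4@98] asks=[-]
After op 2 [order #2] market_buy(qty=7): fills=none; bids=[#1:4@98] asks=[-]
After op 3 [order #3] limit_buy(price=98, qty=9): fills=none; bids=[#1:4@98 #3:9@98] asks=[-]
After op 4 [order #4] limit_sell(price=103, qty=2): fills=none; bids=[#1:4@98 #3:9@98] asks=[#4:2@103]
After op 5 [order #5] market_buy(qty=8): fills=#5x#4:2@103; bids=[#1:4@98 #3:9@98] asks=[-]
After op 6 [order #6] limit_sell(price=96, qty=2): fills=#1x#6:2@98; bids=[#1:2@98 #3:9@98] asks=[-]

Answer: 2@103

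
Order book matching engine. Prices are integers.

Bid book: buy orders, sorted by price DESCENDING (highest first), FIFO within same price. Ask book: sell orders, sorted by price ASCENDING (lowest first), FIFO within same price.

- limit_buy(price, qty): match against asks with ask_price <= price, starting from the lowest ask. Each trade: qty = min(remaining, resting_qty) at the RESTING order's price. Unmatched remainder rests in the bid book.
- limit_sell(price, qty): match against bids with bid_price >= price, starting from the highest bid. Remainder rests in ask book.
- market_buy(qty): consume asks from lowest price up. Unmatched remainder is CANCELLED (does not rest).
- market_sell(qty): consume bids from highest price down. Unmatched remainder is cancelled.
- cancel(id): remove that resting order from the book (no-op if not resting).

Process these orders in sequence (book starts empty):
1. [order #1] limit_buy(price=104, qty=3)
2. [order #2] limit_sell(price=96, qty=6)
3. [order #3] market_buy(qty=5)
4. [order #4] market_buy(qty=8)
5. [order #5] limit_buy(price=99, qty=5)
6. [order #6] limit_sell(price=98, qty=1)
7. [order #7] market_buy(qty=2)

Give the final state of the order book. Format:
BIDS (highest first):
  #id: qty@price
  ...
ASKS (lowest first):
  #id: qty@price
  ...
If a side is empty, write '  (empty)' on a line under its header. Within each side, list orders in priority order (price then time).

After op 1 [order #1] limit_buy(price=104, qty=3): fills=none; bids=[#1:3@104] asks=[-]
After op 2 [order #2] limit_sell(price=96, qty=6): fills=#1x#2:3@104; bids=[-] asks=[#2:3@96]
After op 3 [order #3] market_buy(qty=5): fills=#3x#2:3@96; bids=[-] asks=[-]
After op 4 [order #4] market_buy(qty=8): fills=none; bids=[-] asks=[-]
After op 5 [order #5] limit_buy(price=99, qty=5): fills=none; bids=[#5:5@99] asks=[-]
After op 6 [order #6] limit_sell(price=98, qty=1): fills=#5x#6:1@99; bids=[#5:4@99] asks=[-]
After op 7 [order #7] market_buy(qty=2): fills=none; bids=[#5:4@99] asks=[-]

Answer: BIDS (highest first):
  #5: 4@99
ASKS (lowest first):
  (empty)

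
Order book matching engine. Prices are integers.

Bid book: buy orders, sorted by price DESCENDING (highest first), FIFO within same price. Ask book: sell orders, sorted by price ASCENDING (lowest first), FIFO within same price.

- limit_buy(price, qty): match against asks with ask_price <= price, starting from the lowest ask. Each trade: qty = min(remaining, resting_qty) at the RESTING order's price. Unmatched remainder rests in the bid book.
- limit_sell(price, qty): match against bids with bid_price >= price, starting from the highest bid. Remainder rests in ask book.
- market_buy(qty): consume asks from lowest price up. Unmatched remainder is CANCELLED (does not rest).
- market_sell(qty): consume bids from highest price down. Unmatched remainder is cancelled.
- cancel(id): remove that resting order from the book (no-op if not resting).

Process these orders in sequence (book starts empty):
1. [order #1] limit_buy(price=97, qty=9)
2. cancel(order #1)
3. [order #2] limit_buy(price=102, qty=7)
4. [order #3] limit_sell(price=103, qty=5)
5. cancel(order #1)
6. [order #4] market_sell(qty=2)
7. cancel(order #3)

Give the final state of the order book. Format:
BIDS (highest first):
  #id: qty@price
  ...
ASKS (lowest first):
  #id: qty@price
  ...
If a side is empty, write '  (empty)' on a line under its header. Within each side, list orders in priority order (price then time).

Answer: BIDS (highest first):
  #2: 5@102
ASKS (lowest first):
  (empty)

Derivation:
After op 1 [order #1] limit_buy(price=97, qty=9): fills=none; bids=[#1:9@97] asks=[-]
After op 2 cancel(order #1): fills=none; bids=[-] asks=[-]
After op 3 [order #2] limit_buy(price=102, qty=7): fills=none; bids=[#2:7@102] asks=[-]
After op 4 [order #3] limit_sell(price=103, qty=5): fills=none; bids=[#2:7@102] asks=[#3:5@103]
After op 5 cancel(order #1): fills=none; bids=[#2:7@102] asks=[#3:5@103]
After op 6 [order #4] market_sell(qty=2): fills=#2x#4:2@102; bids=[#2:5@102] asks=[#3:5@103]
After op 7 cancel(order #3): fills=none; bids=[#2:5@102] asks=[-]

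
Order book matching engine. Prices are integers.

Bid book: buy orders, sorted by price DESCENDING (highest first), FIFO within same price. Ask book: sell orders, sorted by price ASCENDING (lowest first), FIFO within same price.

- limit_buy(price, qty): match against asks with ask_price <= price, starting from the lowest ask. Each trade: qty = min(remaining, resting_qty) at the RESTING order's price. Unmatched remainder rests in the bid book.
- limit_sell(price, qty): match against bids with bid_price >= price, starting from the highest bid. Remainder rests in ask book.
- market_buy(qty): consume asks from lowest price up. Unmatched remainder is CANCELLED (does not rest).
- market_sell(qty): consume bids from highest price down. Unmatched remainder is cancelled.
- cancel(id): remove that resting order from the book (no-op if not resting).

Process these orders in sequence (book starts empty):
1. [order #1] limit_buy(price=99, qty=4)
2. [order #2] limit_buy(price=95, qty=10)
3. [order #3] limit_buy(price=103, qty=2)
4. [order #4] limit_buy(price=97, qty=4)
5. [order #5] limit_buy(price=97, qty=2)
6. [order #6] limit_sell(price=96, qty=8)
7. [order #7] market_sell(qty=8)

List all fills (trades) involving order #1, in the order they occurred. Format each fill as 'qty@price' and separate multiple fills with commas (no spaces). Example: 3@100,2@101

Answer: 4@99

Derivation:
After op 1 [order #1] limit_buy(price=99, qty=4): fills=none; bids=[#1:4@99] asks=[-]
After op 2 [order #2] limit_buy(price=95, qty=10): fills=none; bids=[#1:4@99 #2:10@95] asks=[-]
After op 3 [order #3] limit_buy(price=103, qty=2): fills=none; bids=[#3:2@103 #1:4@99 #2:10@95] asks=[-]
After op 4 [order #4] limit_buy(price=97, qty=4): fills=none; bids=[#3:2@103 #1:4@99 #4:4@97 #2:10@95] asks=[-]
After op 5 [order #5] limit_buy(price=97, qty=2): fills=none; bids=[#3:2@103 #1:4@99 #4:4@97 #5:2@97 #2:10@95] asks=[-]
After op 6 [order #6] limit_sell(price=96, qty=8): fills=#3x#6:2@103 #1x#6:4@99 #4x#6:2@97; bids=[#4:2@97 #5:2@97 #2:10@95] asks=[-]
After op 7 [order #7] market_sell(qty=8): fills=#4x#7:2@97 #5x#7:2@97 #2x#7:4@95; bids=[#2:6@95] asks=[-]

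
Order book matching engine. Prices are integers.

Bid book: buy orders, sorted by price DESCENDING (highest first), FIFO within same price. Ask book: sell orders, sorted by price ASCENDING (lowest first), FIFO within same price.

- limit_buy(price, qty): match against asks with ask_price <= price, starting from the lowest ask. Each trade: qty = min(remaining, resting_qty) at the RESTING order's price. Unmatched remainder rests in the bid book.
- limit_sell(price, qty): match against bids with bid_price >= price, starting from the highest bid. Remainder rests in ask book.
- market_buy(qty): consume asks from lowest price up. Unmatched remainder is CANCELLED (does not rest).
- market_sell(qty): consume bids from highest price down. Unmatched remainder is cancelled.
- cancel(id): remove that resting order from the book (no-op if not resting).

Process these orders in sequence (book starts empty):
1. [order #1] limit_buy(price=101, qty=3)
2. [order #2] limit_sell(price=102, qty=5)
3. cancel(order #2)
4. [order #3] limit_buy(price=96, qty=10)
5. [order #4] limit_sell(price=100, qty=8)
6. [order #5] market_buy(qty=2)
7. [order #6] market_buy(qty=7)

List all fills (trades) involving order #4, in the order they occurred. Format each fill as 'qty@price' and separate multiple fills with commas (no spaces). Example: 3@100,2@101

After op 1 [order #1] limit_buy(price=101, qty=3): fills=none; bids=[#1:3@101] asks=[-]
After op 2 [order #2] limit_sell(price=102, qty=5): fills=none; bids=[#1:3@101] asks=[#2:5@102]
After op 3 cancel(order #2): fills=none; bids=[#1:3@101] asks=[-]
After op 4 [order #3] limit_buy(price=96, qty=10): fills=none; bids=[#1:3@101 #3:10@96] asks=[-]
After op 5 [order #4] limit_sell(price=100, qty=8): fills=#1x#4:3@101; bids=[#3:10@96] asks=[#4:5@100]
After op 6 [order #5] market_buy(qty=2): fills=#5x#4:2@100; bids=[#3:10@96] asks=[#4:3@100]
After op 7 [order #6] market_buy(qty=7): fills=#6x#4:3@100; bids=[#3:10@96] asks=[-]

Answer: 3@101,2@100,3@100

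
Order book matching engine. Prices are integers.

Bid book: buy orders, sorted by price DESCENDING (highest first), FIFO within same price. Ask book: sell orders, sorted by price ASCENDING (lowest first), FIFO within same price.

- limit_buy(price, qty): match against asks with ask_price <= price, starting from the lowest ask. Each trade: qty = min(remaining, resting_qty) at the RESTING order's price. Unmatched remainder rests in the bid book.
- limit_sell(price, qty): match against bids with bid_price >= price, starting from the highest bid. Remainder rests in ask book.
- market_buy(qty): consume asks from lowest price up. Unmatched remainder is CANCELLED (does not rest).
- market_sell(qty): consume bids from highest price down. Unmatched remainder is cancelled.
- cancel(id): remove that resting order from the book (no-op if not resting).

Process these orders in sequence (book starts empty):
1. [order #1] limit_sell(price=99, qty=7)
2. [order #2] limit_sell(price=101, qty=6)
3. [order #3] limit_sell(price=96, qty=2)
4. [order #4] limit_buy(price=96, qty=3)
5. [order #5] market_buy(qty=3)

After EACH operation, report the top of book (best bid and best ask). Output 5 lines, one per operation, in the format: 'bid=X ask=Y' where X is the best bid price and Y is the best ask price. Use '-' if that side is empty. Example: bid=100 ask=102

After op 1 [order #1] limit_sell(price=99, qty=7): fills=none; bids=[-] asks=[#1:7@99]
After op 2 [order #2] limit_sell(price=101, qty=6): fills=none; bids=[-] asks=[#1:7@99 #2:6@101]
After op 3 [order #3] limit_sell(price=96, qty=2): fills=none; bids=[-] asks=[#3:2@96 #1:7@99 #2:6@101]
After op 4 [order #4] limit_buy(price=96, qty=3): fills=#4x#3:2@96; bids=[#4:1@96] asks=[#1:7@99 #2:6@101]
After op 5 [order #5] market_buy(qty=3): fills=#5x#1:3@99; bids=[#4:1@96] asks=[#1:4@99 #2:6@101]

Answer: bid=- ask=99
bid=- ask=99
bid=- ask=96
bid=96 ask=99
bid=96 ask=99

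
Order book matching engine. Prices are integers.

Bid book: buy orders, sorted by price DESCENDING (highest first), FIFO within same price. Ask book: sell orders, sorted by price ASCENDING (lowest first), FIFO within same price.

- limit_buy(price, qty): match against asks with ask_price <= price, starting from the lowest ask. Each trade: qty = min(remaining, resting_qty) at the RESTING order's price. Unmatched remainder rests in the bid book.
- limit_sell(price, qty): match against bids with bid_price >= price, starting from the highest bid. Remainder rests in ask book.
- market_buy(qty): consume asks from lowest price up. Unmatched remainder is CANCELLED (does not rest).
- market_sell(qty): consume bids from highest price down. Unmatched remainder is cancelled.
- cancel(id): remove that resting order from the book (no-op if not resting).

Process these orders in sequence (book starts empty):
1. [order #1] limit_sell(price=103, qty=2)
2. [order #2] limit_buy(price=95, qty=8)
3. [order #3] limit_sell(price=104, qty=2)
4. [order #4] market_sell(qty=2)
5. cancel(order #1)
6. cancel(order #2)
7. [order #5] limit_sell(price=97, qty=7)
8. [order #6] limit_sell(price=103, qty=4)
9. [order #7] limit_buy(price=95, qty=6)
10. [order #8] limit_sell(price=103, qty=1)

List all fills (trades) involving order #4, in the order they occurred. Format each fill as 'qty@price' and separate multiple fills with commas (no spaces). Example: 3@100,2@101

Answer: 2@95

Derivation:
After op 1 [order #1] limit_sell(price=103, qty=2): fills=none; bids=[-] asks=[#1:2@103]
After op 2 [order #2] limit_buy(price=95, qty=8): fills=none; bids=[#2:8@95] asks=[#1:2@103]
After op 3 [order #3] limit_sell(price=104, qty=2): fills=none; bids=[#2:8@95] asks=[#1:2@103 #3:2@104]
After op 4 [order #4] market_sell(qty=2): fills=#2x#4:2@95; bids=[#2:6@95] asks=[#1:2@103 #3:2@104]
After op 5 cancel(order #1): fills=none; bids=[#2:6@95] asks=[#3:2@104]
After op 6 cancel(order #2): fills=none; bids=[-] asks=[#3:2@104]
After op 7 [order #5] limit_sell(price=97, qty=7): fills=none; bids=[-] asks=[#5:7@97 #3:2@104]
After op 8 [order #6] limit_sell(price=103, qty=4): fills=none; bids=[-] asks=[#5:7@97 #6:4@103 #3:2@104]
After op 9 [order #7] limit_buy(price=95, qty=6): fills=none; bids=[#7:6@95] asks=[#5:7@97 #6:4@103 #3:2@104]
After op 10 [order #8] limit_sell(price=103, qty=1): fills=none; bids=[#7:6@95] asks=[#5:7@97 #6:4@103 #8:1@103 #3:2@104]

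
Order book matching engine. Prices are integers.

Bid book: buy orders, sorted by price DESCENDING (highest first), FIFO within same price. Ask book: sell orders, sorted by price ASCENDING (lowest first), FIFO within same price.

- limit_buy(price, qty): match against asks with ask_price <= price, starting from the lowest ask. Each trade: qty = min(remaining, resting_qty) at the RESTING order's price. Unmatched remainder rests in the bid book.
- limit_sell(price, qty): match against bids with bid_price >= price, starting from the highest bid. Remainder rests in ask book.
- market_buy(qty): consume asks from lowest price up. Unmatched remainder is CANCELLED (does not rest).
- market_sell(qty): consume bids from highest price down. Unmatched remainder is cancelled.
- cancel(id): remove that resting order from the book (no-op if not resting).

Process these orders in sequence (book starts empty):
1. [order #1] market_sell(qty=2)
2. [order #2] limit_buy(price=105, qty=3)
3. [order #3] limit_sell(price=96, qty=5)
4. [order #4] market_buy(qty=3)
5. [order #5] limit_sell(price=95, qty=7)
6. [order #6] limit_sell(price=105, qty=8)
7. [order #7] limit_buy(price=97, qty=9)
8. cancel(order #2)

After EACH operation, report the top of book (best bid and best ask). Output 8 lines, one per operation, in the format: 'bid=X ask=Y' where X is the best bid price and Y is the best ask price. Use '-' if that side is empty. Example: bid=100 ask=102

After op 1 [order #1] market_sell(qty=2): fills=none; bids=[-] asks=[-]
After op 2 [order #2] limit_buy(price=105, qty=3): fills=none; bids=[#2:3@105] asks=[-]
After op 3 [order #3] limit_sell(price=96, qty=5): fills=#2x#3:3@105; bids=[-] asks=[#3:2@96]
After op 4 [order #4] market_buy(qty=3): fills=#4x#3:2@96; bids=[-] asks=[-]
After op 5 [order #5] limit_sell(price=95, qty=7): fills=none; bids=[-] asks=[#5:7@95]
After op 6 [order #6] limit_sell(price=105, qty=8): fills=none; bids=[-] asks=[#5:7@95 #6:8@105]
After op 7 [order #7] limit_buy(price=97, qty=9): fills=#7x#5:7@95; bids=[#7:2@97] asks=[#6:8@105]
After op 8 cancel(order #2): fills=none; bids=[#7:2@97] asks=[#6:8@105]

Answer: bid=- ask=-
bid=105 ask=-
bid=- ask=96
bid=- ask=-
bid=- ask=95
bid=- ask=95
bid=97 ask=105
bid=97 ask=105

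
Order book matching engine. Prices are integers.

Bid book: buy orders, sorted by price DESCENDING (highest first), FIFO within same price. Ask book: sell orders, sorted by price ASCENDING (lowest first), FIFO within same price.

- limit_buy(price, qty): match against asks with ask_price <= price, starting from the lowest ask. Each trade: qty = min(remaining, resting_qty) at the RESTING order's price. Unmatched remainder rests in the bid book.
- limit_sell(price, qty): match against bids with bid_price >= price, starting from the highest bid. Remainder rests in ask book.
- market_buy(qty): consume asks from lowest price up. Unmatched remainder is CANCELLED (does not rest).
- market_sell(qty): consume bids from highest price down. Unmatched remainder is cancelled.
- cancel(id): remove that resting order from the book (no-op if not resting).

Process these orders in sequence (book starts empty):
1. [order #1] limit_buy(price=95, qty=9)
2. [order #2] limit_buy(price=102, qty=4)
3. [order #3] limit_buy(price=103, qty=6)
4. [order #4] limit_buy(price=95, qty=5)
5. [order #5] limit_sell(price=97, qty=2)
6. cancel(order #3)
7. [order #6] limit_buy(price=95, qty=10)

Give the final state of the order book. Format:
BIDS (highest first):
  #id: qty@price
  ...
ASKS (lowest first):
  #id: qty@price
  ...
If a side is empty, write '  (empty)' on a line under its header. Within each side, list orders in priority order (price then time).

Answer: BIDS (highest first):
  #2: 4@102
  #1: 9@95
  #4: 5@95
  #6: 10@95
ASKS (lowest first):
  (empty)

Derivation:
After op 1 [order #1] limit_buy(price=95, qty=9): fills=none; bids=[#1:9@95] asks=[-]
After op 2 [order #2] limit_buy(price=102, qty=4): fills=none; bids=[#2:4@102 #1:9@95] asks=[-]
After op 3 [order #3] limit_buy(price=103, qty=6): fills=none; bids=[#3:6@103 #2:4@102 #1:9@95] asks=[-]
After op 4 [order #4] limit_buy(price=95, qty=5): fills=none; bids=[#3:6@103 #2:4@102 #1:9@95 #4:5@95] asks=[-]
After op 5 [order #5] limit_sell(price=97, qty=2): fills=#3x#5:2@103; bids=[#3:4@103 #2:4@102 #1:9@95 #4:5@95] asks=[-]
After op 6 cancel(order #3): fills=none; bids=[#2:4@102 #1:9@95 #4:5@95] asks=[-]
After op 7 [order #6] limit_buy(price=95, qty=10): fills=none; bids=[#2:4@102 #1:9@95 #4:5@95 #6:10@95] asks=[-]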